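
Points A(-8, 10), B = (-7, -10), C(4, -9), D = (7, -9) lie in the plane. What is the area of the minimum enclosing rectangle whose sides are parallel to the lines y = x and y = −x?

In coordinates u = x + y, v = x − y the rectangle is axis-aligned; the map (x,y)→(u,v) scales areas by 2.
u-values: 2, -17, -5, -2; range = 2 − (-17) = 19.
v-values: -18, 3, 13, 16; range = 16 − (-18) = 34.
Area = (19 × 34) / 2 = 323.

323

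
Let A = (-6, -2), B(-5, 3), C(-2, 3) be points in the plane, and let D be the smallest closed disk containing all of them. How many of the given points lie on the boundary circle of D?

2

Side lengths²: AB² = 26, AC² = 41, BC² = 9.
Since AC² = 41 ≥ 26 + 9 = 35, the angle opposite AC is not acute, so the smallest enclosing circle has AC as diameter.
Centre = midpoint of AC = (-4, 0.5), r² = 41/4 = 10.25.
The points at distance exactly r from the centre are A, C — 2 points.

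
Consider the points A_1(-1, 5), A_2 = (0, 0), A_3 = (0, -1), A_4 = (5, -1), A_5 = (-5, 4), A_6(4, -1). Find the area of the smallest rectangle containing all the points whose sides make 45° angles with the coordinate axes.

37.5

In coordinates u = x + y, v = x − y the rectangle is axis-aligned; the map (x,y)→(u,v) scales areas by 2.
u-values: 4, 0, -1, 4, -1, 3; range = 4 − (-1) = 5.
v-values: -6, 0, 1, 6, -9, 5; range = 6 − (-9) = 15.
Area = (5 × 15) / 2 = 37.5.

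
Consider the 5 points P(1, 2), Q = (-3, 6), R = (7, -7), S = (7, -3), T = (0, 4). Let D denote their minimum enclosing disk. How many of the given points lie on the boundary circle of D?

2

By Welzl's lemma the MEC is supported by two points (diametrically opposite) or three points (on a circumcircle).
The farthest pair is Q–R with squared distance 269. The circle on this segment as diameter has centre (2, -0.5) and r² = 269/4 = 67.25.
Check P: distance² to centre = 7.25 ≤ 67.25, so it lies inside.
All remaining points lie in this disk, and no smaller disk contains both endpoints, so this is the minimum enclosing circle.
The points at distance exactly r from the centre are Q, R — 2 points.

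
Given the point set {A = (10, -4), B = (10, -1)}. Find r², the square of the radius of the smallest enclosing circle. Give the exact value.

2.25

The smallest circle enclosing two points has them as diameter endpoints.
Centre = midpoint = (10, -2.5); r² = |AB|²/4 = 9/4 = 2.25.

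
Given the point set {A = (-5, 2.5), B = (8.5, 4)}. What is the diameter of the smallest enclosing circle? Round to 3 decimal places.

The smallest circle enclosing two points has them as diameter endpoints.
Centre = midpoint = (1.75, 3.25); r² = |AB|²/4 = 184.5/4 = 46.125.
Diameter = 2r = 2√(46.125) ≈ 13.583.

13.583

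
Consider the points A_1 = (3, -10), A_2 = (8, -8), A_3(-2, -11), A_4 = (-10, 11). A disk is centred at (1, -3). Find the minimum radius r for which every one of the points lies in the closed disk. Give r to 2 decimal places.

17.80

The required radius is the distance from (1, -3) to the farthest point.
Squared distances: 53, 74, 73, 317.
Maximum is 317, attained at A_4.
r = √317 ≈ 17.80.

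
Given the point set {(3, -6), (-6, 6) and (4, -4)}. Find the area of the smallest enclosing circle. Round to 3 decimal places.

176.715

Call the three points A, B, C in the order given.
Side lengths²: AB² = 225, AC² = 5, BC² = 200.
Since AB² = 225 ≥ 200 + 5 = 205, the angle opposite AB is not acute, so the smallest enclosing circle has AB as diameter.
Centre = midpoint of AB = (-1.5, 0), r² = 225/4 = 56.25.
Area = π·r² = π·56.25 ≈ 176.715.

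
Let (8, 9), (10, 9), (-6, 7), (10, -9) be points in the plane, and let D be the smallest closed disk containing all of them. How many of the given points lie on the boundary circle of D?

3

The minimum enclosing circle is determined by three boundary points: (10, 9), (-6, 7), (10, -9).
Their circumcentre is (3, 0) with r² = 130.
The farthest remaining point (8, 9) is at distance² 106 ≤ 130.
The points at distance exactly r from the centre are (10, 9), (-6, 7), (10, -9) — 3 points.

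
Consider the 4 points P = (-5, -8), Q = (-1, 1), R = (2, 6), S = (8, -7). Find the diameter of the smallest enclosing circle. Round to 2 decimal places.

A smallest enclosing disk is always determined by at most three of the input points on its boundary.
The minimum enclosing circle is determined by three boundary points: P, R, S.
Their circumcentre is (1.1, -2.3) with r² = 69.7.
The farthest remaining point Q is at distance² 15.3 ≤ 69.7.
Diameter = 2r = 2√(69.7) ≈ 16.70.

16.70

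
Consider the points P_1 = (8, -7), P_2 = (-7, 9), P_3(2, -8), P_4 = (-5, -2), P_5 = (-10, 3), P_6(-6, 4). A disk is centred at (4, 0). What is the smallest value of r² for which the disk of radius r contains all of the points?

The required radius is the distance from (4, 0) to the farthest point.
Squared distances: 65, 202, 68, 85, 205, 116.
Maximum is 205, attained at P_5.

205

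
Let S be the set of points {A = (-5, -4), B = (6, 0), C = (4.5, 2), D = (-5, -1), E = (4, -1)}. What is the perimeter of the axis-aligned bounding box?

34

Width = max x − min x = 6 − (-5) = 11.
Height = max y − min y = 2 − (-4) = 6.
Perimeter = 2(11 + 6) = 34.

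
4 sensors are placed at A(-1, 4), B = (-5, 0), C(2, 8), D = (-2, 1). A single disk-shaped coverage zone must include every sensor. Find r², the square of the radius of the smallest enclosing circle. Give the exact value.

By Welzl's lemma the MEC is supported by two points (diametrically opposite) or three points (on a circumcircle).
The farthest pair is B–C with squared distance 113. The circle on this segment as diameter has centre (-1.5, 4) and r² = 113/4 = 28.25.
Check A: distance² to centre = 0.25 ≤ 28.25, so it lies inside.
All remaining points lie in this disk, and no smaller disk contains both endpoints, so this is the minimum enclosing circle.

28.25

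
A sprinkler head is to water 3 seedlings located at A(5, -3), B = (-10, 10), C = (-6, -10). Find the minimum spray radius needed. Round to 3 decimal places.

Side lengths²: AB² = 394, AC² = 170, BC² = 416.
Since BC² = 416 < 394 + 170 = 564, the triangle is acute, so the smallest enclosing circle is the circumcircle.
Circumcentre = (-311/62, 37/62), r² = 217685/1922.
r = √(217685/1922) ≈ 10.642.

10.642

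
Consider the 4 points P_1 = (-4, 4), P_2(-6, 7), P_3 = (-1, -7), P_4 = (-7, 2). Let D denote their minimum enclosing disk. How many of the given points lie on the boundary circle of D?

2

By Welzl's lemma the MEC is supported by two points (diametrically opposite) or three points (on a circumcircle).
The farthest pair is P_2–P_3 with squared distance 221. The circle on this segment as diameter has centre (-3.5, 0) and r² = 221/4 = 55.25.
Check P_1: distance² to centre = 16.25 ≤ 55.25, so it lies inside.
All remaining points lie in this disk, and no smaller disk contains both endpoints, so this is the minimum enclosing circle.
The points at distance exactly r from the centre are P_2, P_3 — 2 points.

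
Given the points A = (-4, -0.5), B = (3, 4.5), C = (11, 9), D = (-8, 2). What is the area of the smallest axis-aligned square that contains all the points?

361

The bounding box has width 19 and height 9.5.
An axis-aligned square enclosing the set must have side ≥ max(width, height).
So the minimum side is max(19, 9.5) = 19.
Area = 19² = 361.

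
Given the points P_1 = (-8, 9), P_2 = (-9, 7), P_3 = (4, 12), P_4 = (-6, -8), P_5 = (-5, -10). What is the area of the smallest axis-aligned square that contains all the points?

484

The bounding box has width 13 and height 22.
An axis-aligned square enclosing the set must have side ≥ max(width, height).
So the minimum side is max(13, 22) = 22.
Area = 22² = 484.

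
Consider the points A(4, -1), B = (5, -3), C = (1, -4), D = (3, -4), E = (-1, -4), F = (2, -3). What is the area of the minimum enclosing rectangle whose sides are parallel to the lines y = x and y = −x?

In coordinates u = x + y, v = x − y the rectangle is axis-aligned; the map (x,y)→(u,v) scales areas by 2.
u-values: 3, 2, -3, -1, -5, -1; range = 3 − (-5) = 8.
v-values: 5, 8, 5, 7, 3, 5; range = 8 − 3 = 5.
Area = (8 × 5) / 2 = 20.

20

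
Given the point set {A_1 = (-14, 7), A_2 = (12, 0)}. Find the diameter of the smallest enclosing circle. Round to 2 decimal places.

26.93

The smallest circle enclosing two points has them as diameter endpoints.
Centre = midpoint = (-1, 3.5); r² = |A_1A_2|²/4 = 725/4 = 181.25.
Diameter = 2r = 2√(181.25) ≈ 26.93.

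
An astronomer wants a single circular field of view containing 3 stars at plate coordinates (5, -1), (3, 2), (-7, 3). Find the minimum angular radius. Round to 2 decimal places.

6.32

Call the three points A, B, C in the order given.
Side lengths²: AB² = 13, AC² = 160, BC² = 101.
Since AC² = 160 ≥ 101 + 13 = 114, the angle opposite AC is not acute, so the smallest enclosing circle has AC as diameter.
Centre = midpoint of AC = (-1, 1), r² = 160/4 = 40.
r = √40 ≈ 6.32.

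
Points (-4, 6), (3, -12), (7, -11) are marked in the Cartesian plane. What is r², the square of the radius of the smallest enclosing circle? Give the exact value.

Call the three points A, B, C in the order given.
Side lengths²: AB² = 373, AC² = 410, BC² = 17.
Since AC² = 410 ≥ 373 + 17 = 390, the angle opposite AC is not acute, so the smallest enclosing circle has AC as diameter.
Centre = midpoint of AC = (1.5, -2.5), r² = 410/4 = 102.5.

102.5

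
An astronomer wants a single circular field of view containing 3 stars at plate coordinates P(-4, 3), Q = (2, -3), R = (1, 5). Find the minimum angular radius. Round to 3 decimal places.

4.386

Side lengths²: PQ² = 72, PR² = 29, QR² = 65.
Since PQ² = 72 < 65 + 29 = 94, the triangle is acute, so the smallest enclosing circle is the circumcircle.
Circumcentre = (-3/14, 11/14), r² = 1885/98.
r = √(1885/98) ≈ 4.386.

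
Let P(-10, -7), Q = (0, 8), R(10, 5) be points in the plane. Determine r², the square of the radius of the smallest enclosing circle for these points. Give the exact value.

Side lengths²: PQ² = 325, PR² = 544, QR² = 109.
Since PR² = 544 ≥ 325 + 109 = 434, the angle opposite PR is not acute, so the smallest enclosing circle has PR as diameter.
Centre = midpoint of PR = (0, -1), r² = 544/4 = 136.

136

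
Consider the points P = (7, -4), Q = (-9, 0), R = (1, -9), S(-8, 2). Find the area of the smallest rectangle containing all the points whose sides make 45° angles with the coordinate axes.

126

In coordinates u = x + y, v = x − y the rectangle is axis-aligned; the map (x,y)→(u,v) scales areas by 2.
u-values: 3, -9, -8, -6; range = 3 − (-9) = 12.
v-values: 11, -9, 10, -10; range = 11 − (-10) = 21.
Area = (12 × 21) / 2 = 126.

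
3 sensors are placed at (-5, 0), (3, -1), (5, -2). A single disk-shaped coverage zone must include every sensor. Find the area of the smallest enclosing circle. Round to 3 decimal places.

81.681

Call the three points A, B, C in the order given.
Side lengths²: AB² = 65, AC² = 104, BC² = 5.
Since AC² = 104 ≥ 65 + 5 = 70, the angle opposite AC is not acute, so the smallest enclosing circle has AC as diameter.
Centre = midpoint of AC = (0, -1), r² = 104/4 = 26.
Area = π·r² = π·26 ≈ 81.681.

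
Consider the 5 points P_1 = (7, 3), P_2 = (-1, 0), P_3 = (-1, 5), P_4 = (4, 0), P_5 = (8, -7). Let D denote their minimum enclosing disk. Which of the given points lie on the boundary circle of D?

The minimum enclosing circle of a finite set is fixed by two of the points (as a diameter) or three (as a circumcircle).
The farthest pair is P_3–P_5 with squared distance 225. The circle on this segment as diameter has centre (3.5, -1) and r² = 225/4 = 56.25.
Check P_1: distance² to centre = 28.25 ≤ 56.25, so it lies inside.
All remaining points lie in this disk, and no smaller disk contains both endpoints, so this is the minimum enclosing circle.
The points at distance exactly r from the centre are P_3, P_5 — 2 points.

P_3, P_5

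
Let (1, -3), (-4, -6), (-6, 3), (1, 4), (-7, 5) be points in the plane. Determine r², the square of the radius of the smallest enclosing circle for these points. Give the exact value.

21125/578

The minimum enclosing circle of a finite set is fixed by two of the points (as a diameter) or three (as a circumcircle).
The minimum enclosing circle is determined by three boundary points: (-4, -6), (1, 4), (-7, 5).
Their circumcentre is (-121/34, 1/34) with r² = 21125/578.
The farthest remaining point (1, -3) is at distance² 17317/578 ≤ 21125/578.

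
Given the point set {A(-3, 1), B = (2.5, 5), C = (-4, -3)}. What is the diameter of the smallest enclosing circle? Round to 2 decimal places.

Side lengths²: AB² = 46.25, AC² = 17, BC² = 106.25.
Since BC² = 106.25 ≥ 46.25 + 17 = 63.25, the angle opposite BC is not acute, so the smallest enclosing circle has BC as diameter.
Centre = midpoint of BC = (-0.75, 1), r² = 106.25/4 = 26.5625.
Diameter = 2r = 2√(26.5625) ≈ 10.31.

10.31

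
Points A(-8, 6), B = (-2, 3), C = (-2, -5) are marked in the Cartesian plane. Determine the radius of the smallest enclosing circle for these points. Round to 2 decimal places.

Side lengths²: AB² = 45, AC² = 157, BC² = 64.
Since AC² = 157 ≥ 64 + 45 = 109, the angle opposite AC is not acute, so the smallest enclosing circle has AC as diameter.
Centre = midpoint of AC = (-5, 0.5), r² = 157/4 = 39.25.
r = √(39.25) ≈ 6.26.

6.26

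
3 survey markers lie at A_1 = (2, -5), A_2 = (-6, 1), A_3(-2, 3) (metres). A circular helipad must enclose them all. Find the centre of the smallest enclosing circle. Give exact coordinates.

(-2, -2)

Side lengths²: A_1A_2² = 100, A_1A_3² = 80, A_2A_3² = 20.
Since A_1A_2² = 100 ≥ 80 + 20 = 100, the angle opposite A_1A_2 is not acute, so the smallest enclosing circle has A_1A_2 as diameter.
Centre = midpoint of A_1A_2 = (-2, -2), r² = 100/4 = 25.
Centre = (-2, -2).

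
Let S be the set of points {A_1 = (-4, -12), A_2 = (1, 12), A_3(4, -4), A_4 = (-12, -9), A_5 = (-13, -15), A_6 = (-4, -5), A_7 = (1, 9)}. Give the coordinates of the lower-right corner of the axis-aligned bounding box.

(4, -15)

x-range [-13, 4], y-range [-15, 12].
The lower-right corner is (4, -15).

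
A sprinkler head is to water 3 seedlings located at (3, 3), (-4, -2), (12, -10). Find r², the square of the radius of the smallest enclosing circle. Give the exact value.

23125/289

Call the three points A, B, C in the order given.
Side lengths²: AB² = 74, AC² = 250, BC² = 320.
Since BC² = 320 < 250 + 74 = 324, the triangle is acute, so the smallest enclosing circle is the circumcircle.
Circumcentre = (69/17, -100/17), r² = 23125/289.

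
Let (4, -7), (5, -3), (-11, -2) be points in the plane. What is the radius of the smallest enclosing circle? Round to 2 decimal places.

8.04

Call the three points A, B, C in the order given.
Side lengths²: AB² = 17, AC² = 250, BC² = 257.
Since BC² = 257 < 250 + 17 = 267, the triangle is acute, so the smallest enclosing circle is the circumcircle.
Circumcentre = (-79/26, -81/26), r² = 21845/338.
r = √(21845/338) ≈ 8.04.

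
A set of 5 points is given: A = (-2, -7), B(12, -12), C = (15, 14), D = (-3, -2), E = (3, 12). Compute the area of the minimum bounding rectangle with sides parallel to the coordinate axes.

468

x ranges over [-3, 15], width 18.
y ranges over [-12, 14], height 26.
Area = 18 × 26 = 468.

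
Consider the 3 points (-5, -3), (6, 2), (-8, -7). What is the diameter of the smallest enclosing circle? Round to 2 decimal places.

Call the three points A, B, C in the order given.
Side lengths²: AB² = 146, AC² = 25, BC² = 277.
Since BC² = 277 ≥ 146 + 25 = 171, the angle opposite BC is not acute, so the smallest enclosing circle has BC as diameter.
Centre = midpoint of BC = (-1, -2.5), r² = 277/4 = 69.25.
Diameter = 2r = 2√(69.25) ≈ 16.64.

16.64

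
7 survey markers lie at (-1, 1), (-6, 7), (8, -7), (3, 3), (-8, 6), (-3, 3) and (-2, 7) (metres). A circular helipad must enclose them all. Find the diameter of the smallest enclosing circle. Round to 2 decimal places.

20.62

A smallest enclosing disk is always determined by at most three of the input points on its boundary.
The farthest pair is (8, -7)–(-8, 6) with squared distance 425. The circle on this segment as diameter has centre (0, -0.5) and r² = 425/4 = 106.25.
Check (-1, 1): distance² to centre = 3.25 ≤ 106.25, so it lies inside.
All remaining points lie in this disk, and no smaller disk contains both endpoints, so this is the minimum enclosing circle.
Diameter = 2r = 2√(106.25) ≈ 20.62.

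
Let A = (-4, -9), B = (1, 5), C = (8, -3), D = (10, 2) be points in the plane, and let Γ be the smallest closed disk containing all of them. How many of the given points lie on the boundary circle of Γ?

2

A smallest enclosing disk is always determined by at most three of the input points on its boundary.
The farthest pair is A–D with squared distance 317. The circle on this segment as diameter has centre (3, -3.5) and r² = 317/4 = 79.25.
Check B: distance² to centre = 76.25 ≤ 79.25, so it lies inside.
All remaining points lie in this disk, and no smaller disk contains both endpoints, so this is the minimum enclosing circle.
The points at distance exactly r from the centre are A, D — 2 points.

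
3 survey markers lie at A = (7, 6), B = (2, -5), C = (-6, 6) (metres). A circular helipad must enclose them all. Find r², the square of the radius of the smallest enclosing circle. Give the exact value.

13505/242

Side lengths²: AB² = 146, AC² = 169, BC² = 185.
Since BC² = 185 < 169 + 146 = 315, the triangle is acute, so the smallest enclosing circle is the circumcircle.
Circumcentre = (0.5, 51/22), r² = 13505/242.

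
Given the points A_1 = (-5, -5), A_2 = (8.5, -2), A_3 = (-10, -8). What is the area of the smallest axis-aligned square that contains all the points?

342.25

The bounding box has width 18.5 and height 6.
An axis-aligned square enclosing the set must have side ≥ max(width, height).
So the minimum side is max(18.5, 6) = 18.5.
Area = 18.5² = 342.25.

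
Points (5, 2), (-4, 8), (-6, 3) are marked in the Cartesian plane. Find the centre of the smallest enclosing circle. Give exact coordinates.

(-15/38, 139/38)

Call the three points A, B, C in the order given.
Side lengths²: AB² = 117, AC² = 122, BC² = 29.
Since AC² = 122 < 117 + 29 = 146, the triangle is acute, so the smallest enclosing circle is the circumcircle.
Circumcentre = (-15/38, 139/38), r² = 22997/722.
Centre = (-15/38, 139/38).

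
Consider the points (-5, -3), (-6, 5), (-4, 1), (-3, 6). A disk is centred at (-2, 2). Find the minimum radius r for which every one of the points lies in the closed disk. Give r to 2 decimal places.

The required radius is the distance from (-2, 2) to the farthest point.
Squared distances: 34, 25, 5, 17.
Maximum is 34, attained at (-5, -3).
r = √34 ≈ 5.83.

5.83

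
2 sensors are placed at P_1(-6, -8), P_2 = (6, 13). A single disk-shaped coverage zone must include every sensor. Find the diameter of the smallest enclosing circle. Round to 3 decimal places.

24.187

The smallest circle enclosing two points has them as diameter endpoints.
Centre = midpoint = (0, 2.5); r² = |P_1P_2|²/4 = 585/4 = 146.25.
Diameter = 2r = 2√(146.25) ≈ 24.187.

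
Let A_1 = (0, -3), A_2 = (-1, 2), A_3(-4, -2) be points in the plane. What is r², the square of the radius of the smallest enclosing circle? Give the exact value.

5525/722

Side lengths²: A_1A_2² = 26, A_1A_3² = 17, A_2A_3² = 25.
Since A_1A_2² = 26 < 25 + 17 = 42, the triangle is acute, so the smallest enclosing circle is the circumcircle.
Circumcentre = (-59/38, -27/38), r² = 5525/722.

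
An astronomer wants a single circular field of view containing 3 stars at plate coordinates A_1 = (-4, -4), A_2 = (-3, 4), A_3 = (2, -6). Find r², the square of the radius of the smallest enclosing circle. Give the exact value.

31.25

Side lengths²: A_1A_2² = 65, A_1A_3² = 40, A_2A_3² = 125.
Since A_2A_3² = 125 ≥ 65 + 40 = 105, the angle opposite A_2A_3 is not acute, so the smallest enclosing circle has A_2A_3 as diameter.
Centre = midpoint of A_2A_3 = (-0.5, -1), r² = 125/4 = 31.25.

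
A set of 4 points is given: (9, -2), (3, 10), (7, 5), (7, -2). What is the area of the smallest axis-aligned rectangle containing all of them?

x ranges over [3, 9], width 6.
y ranges over [-2, 10], height 12.
Area = 6 × 12 = 72.

72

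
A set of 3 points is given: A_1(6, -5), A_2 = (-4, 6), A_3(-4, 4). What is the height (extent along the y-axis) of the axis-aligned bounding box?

11

max y = 6, min y = -5, so height = 11.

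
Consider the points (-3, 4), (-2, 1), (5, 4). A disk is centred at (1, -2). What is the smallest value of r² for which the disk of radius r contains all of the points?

The required radius is the distance from (1, -2) to the farthest point.
Squared distances: 52, 18, 52.
Maximum is 52, attained at (-3, 4).

52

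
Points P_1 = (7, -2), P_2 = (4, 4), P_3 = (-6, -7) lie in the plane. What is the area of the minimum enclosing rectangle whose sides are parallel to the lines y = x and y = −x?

94.5

In coordinates u = x + y, v = x − y the rectangle is axis-aligned; the map (x,y)→(u,v) scales areas by 2.
u-values: 5, 8, -13; range = 8 − (-13) = 21.
v-values: 9, 0, 1; range = 9 − 0 = 9.
Area = (21 × 9) / 2 = 94.5.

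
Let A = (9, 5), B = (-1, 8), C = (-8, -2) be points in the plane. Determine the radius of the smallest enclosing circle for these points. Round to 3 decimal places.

Side lengths²: AB² = 109, AC² = 338, BC² = 149.
Since AC² = 338 ≥ 149 + 109 = 258, the angle opposite AC is not acute, so the smallest enclosing circle has AC as diameter.
Centre = midpoint of AC = (0.5, 1.5), r² = 338/4 = 84.5.
r = √(84.5) ≈ 9.192.

9.192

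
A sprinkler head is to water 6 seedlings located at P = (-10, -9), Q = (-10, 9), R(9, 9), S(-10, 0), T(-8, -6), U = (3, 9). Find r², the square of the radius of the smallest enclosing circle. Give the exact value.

171.25

By Welzl's lemma the MEC is supported by two points (diametrically opposite) or three points (on a circumcircle).
The farthest pair is P–R with squared distance 685. The circle on this segment as diameter has centre (-0.5, 0) and r² = 685/4 = 171.25.
Check Q: distance² to centre = 171.25 ≤ 171.25, so it lies inside.
All remaining points lie in this disk, and no smaller disk contains both endpoints, so this is the minimum enclosing circle.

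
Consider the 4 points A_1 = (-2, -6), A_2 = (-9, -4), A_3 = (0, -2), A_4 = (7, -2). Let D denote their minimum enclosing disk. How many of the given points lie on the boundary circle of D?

By Welzl's lemma the MEC is supported by two points (diametrically opposite) or three points (on a circumcircle).
The farthest pair is A_2–A_4 with squared distance 260. The circle on this segment as diameter has centre (-1, -3) and r² = 260/4 = 65.
Check A_1: distance² to centre = 10 ≤ 65, so it lies inside.
All remaining points lie in this disk, and no smaller disk contains both endpoints, so this is the minimum enclosing circle.
The points at distance exactly r from the centre are A_2, A_4 — 2 points.

2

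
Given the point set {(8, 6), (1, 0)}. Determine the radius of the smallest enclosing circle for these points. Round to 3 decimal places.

The smallest circle enclosing two points has them as diameter endpoints.
Centre = midpoint = (4.5, 3); r² = |(8, 6)−(1, 0)|²/4 = 85/4 = 21.25.
r = √(21.25) ≈ 4.610.

4.610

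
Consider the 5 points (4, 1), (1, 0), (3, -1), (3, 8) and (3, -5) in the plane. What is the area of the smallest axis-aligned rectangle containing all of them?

x ranges over [1, 4], width 3.
y ranges over [-5, 8], height 13.
Area = 3 × 13 = 39.

39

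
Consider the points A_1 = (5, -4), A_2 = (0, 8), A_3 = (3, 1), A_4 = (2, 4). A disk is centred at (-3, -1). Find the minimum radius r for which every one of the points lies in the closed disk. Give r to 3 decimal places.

9.487

The required radius is the distance from (-3, -1) to the farthest point.
Squared distances: 73, 90, 40, 50.
Maximum is 90, attained at A_2.
r = √90 ≈ 9.487.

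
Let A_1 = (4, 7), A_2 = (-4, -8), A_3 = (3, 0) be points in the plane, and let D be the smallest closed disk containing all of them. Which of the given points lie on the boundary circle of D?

Side lengths²: A_1A_2² = 289, A_1A_3² = 50, A_2A_3² = 113.
Since A_1A_2² = 289 ≥ 113 + 50 = 163, the angle opposite A_1A_2 is not acute, so the smallest enclosing circle has A_1A_2 as diameter.
Centre = midpoint of A_1A_2 = (0, -0.5), r² = 289/4 = 72.25.
The points at distance exactly r from the centre are A_1, A_2 — 2 points.

A_1, A_2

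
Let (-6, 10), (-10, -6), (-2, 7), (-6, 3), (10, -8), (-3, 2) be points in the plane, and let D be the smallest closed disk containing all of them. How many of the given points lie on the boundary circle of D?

A smallest enclosing disk is always determined by at most three of the input points on its boundary.
The minimum enclosing circle is determined by three boundary points: (-6, 10), (-10, -6), (10, -8).
Their circumcentre is (28/41, -7/41) with r² = 248965/1681.
The farthest remaining point (-2, 7) is at distance² 98536/1681 ≤ 248965/1681.
The points at distance exactly r from the centre are (-6, 10), (-10, -6), (10, -8) — 3 points.

3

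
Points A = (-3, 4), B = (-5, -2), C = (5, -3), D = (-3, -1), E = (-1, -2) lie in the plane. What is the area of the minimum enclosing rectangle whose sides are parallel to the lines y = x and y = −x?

67.5

In coordinates u = x + y, v = x − y the rectangle is axis-aligned; the map (x,y)→(u,v) scales areas by 2.
u-values: 1, -7, 2, -4, -3; range = 2 − (-7) = 9.
v-values: -7, -3, 8, -2, 1; range = 8 − (-7) = 15.
Area = (9 × 15) / 2 = 67.5.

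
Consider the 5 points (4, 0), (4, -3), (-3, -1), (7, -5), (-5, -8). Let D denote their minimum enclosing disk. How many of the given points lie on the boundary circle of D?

The minimum enclosing circle of a finite set is fixed by two of the points (as a diameter) or three (as a circumcircle).
The minimum enclosing circle is determined by three boundary points: (4, 0), (7, -5), (-5, -8).
Their circumcentre is (33/46, -247/46) with r² = 41905/1058.
The farthest remaining point (-3, -1) is at distance² 34821/1058 ≤ 41905/1058.
The points at distance exactly r from the centre are (4, 0), (7, -5), (-5, -8) — 3 points.

3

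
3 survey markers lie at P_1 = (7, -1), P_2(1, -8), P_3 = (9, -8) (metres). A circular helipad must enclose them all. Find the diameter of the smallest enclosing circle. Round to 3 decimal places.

9.588

Side lengths²: P_1P_2² = 85, P_1P_3² = 53, P_2P_3² = 64.
Since P_1P_2² = 85 < 64 + 53 = 117, the triangle is acute, so the smallest enclosing circle is the circumcircle.
Circumcentre = (5, -75/14), r² = 4505/196.
Diameter = 2r = 2√(4505/196) ≈ 9.588.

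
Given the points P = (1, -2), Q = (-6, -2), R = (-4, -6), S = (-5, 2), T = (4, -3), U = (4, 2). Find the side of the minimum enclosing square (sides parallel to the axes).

The bounding box has width 10 and height 8.
An axis-aligned square enclosing the set must have side ≥ max(width, height).
So the minimum side is max(10, 8) = 10.

10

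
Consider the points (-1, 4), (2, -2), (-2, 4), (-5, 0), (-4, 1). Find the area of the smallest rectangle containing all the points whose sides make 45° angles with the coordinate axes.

40

In coordinates u = x + y, v = x − y the rectangle is axis-aligned; the map (x,y)→(u,v) scales areas by 2.
u-values: 3, 0, 2, -5, -3; range = 3 − (-5) = 8.
v-values: -5, 4, -6, -5, -5; range = 4 − (-6) = 10.
Area = (8 × 10) / 2 = 40.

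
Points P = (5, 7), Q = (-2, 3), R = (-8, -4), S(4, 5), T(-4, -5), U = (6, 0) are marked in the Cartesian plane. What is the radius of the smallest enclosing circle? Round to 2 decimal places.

By Welzl's lemma the MEC is supported by two points (diametrically opposite) or three points (on a circumcircle).
The farthest pair is P–R with squared distance 290. The circle on this segment as diameter has centre (-1.5, 1.5) and r² = 290/4 = 72.5.
Check Q: distance² to centre = 2.5 ≤ 72.5, so it lies inside.
All remaining points lie in this disk, and no smaller disk contains both endpoints, so this is the minimum enclosing circle.
r = √(72.5) ≈ 8.51.

8.51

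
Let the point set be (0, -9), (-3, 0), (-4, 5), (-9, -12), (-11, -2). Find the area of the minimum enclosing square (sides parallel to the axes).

The bounding box has width 11 and height 17.
An axis-aligned square enclosing the set must have side ≥ max(width, height).
So the minimum side is max(11, 17) = 17.
Area = 17² = 289.

289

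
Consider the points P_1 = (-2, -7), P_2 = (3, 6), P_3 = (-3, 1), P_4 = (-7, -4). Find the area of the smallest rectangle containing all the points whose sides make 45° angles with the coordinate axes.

90

In coordinates u = x + y, v = x − y the rectangle is axis-aligned; the map (x,y)→(u,v) scales areas by 2.
u-values: -9, 9, -2, -11; range = 9 − (-11) = 20.
v-values: 5, -3, -4, -3; range = 5 − (-4) = 9.
Area = (20 × 9) / 2 = 90.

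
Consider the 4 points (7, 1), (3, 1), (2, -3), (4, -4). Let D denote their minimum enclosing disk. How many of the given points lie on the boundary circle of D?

The minimum enclosing circle of a finite set is fixed by two of the points (as a diameter) or three (as a circumcircle).
The farthest pair is (7, 1)–(2, -3) with squared distance 41. The circle on this segment as diameter has centre (4.5, -1) and r² = 41/4 = 10.25.
Check (3, 1): distance² to centre = 6.25 ≤ 10.25, so it lies inside.
All remaining points lie in this disk, and no smaller disk contains both endpoints, so this is the minimum enclosing circle.
The points at distance exactly r from the centre are (7, 1), (2, -3) — 2 points.

2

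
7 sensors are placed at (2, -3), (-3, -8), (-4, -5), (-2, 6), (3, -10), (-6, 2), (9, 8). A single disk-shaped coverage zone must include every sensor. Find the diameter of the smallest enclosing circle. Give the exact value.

The farthest pair is (-3, -8)–(9, 8) with squared distance 400. The circle on this segment as diameter has centre (3, 0) and r² = 400/4 = 100.
Check (2, -3): distance² to centre = 10 ≤ 100, so it lies inside.
All remaining points lie in this disk, and no smaller disk contains both endpoints, so this is the minimum enclosing circle.
Diameter = 2r = 2√100 = 20.

20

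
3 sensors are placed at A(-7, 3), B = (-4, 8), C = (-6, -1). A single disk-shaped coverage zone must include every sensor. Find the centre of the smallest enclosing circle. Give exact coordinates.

Side lengths²: AB² = 34, AC² = 17, BC² = 85.
Since BC² = 85 ≥ 34 + 17 = 51, the angle opposite BC is not acute, so the smallest enclosing circle has BC as diameter.
Centre = midpoint of BC = (-5, 3.5), r² = 85/4 = 21.25.
Centre = (-5, 3.5).

(-5, 3.5)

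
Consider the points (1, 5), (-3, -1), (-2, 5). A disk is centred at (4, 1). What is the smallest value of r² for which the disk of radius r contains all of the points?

53

The required radius is the distance from (4, 1) to the farthest point.
Squared distances: 25, 53, 52.
Maximum is 53, attained at (-3, -1).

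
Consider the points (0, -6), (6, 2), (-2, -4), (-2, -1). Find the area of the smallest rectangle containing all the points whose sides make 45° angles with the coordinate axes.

49

In coordinates u = x + y, v = x − y the rectangle is axis-aligned; the map (x,y)→(u,v) scales areas by 2.
u-values: -6, 8, -6, -3; range = 8 − (-6) = 14.
v-values: 6, 4, 2, -1; range = 6 − (-1) = 7.
Area = (14 × 7) / 2 = 49.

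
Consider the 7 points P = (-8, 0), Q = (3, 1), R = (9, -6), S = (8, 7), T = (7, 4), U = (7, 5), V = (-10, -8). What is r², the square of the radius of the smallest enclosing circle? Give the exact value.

The farthest pair is S–V with squared distance 549. The circle on this segment as diameter has centre (-1, -0.5) and r² = 549/4 = 137.25.
Check P: distance² to centre = 49.25 ≤ 137.25, so it lies inside.
All remaining points lie in this disk, and no smaller disk contains both endpoints, so this is the minimum enclosing circle.

137.25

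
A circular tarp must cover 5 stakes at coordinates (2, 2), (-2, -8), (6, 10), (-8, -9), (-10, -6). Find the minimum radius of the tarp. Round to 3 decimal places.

11.800

A smallest enclosing disk is always determined by at most three of the input points on its boundary.
The farthest pair is (6, 10)–(-8, -9) with squared distance 557. The circle on this segment as diameter has centre (-1, 0.5) and r² = 557/4 = 139.25.
Check (2, 2): distance² to centre = 11.25 ≤ 139.25, so it lies inside.
All remaining points lie in this disk, and no smaller disk contains both endpoints, so this is the minimum enclosing circle.
r = √(139.25) ≈ 11.800.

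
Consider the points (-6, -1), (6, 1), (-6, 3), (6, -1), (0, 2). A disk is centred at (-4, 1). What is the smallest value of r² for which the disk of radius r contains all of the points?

The required radius is the distance from (-4, 1) to the farthest point.
Squared distances: 8, 100, 8, 104, 17.
Maximum is 104, attained at (6, -1).

104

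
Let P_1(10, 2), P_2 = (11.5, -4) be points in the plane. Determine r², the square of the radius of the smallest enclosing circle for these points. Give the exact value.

9.5625

The smallest circle enclosing two points has them as diameter endpoints.
Centre = midpoint = (10.75, -1); r² = |P_1P_2|²/4 = 38.25/4 = 9.5625.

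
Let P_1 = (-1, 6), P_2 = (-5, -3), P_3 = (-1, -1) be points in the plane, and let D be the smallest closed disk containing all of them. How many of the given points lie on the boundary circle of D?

Side lengths²: P_1P_2² = 97, P_1P_3² = 49, P_2P_3² = 20.
Since P_1P_2² = 97 ≥ 49 + 20 = 69, the angle opposite P_1P_2 is not acute, so the smallest enclosing circle has P_1P_2 as diameter.
Centre = midpoint of P_1P_2 = (-3, 1.5), r² = 97/4 = 24.25.
The points at distance exactly r from the centre are P_1, P_2 — 2 points.

2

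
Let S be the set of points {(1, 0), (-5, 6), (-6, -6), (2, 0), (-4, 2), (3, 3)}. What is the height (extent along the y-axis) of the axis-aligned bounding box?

12

max y = 6, min y = -6, so height = 12.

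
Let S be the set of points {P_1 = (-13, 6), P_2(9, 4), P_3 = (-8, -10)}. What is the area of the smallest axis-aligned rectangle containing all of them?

x ranges over [-13, 9], width 22.
y ranges over [-10, 6], height 16.
Area = 22 × 16 = 352.

352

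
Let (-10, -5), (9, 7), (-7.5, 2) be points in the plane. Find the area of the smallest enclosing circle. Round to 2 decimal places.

Call the three points A, B, C in the order given.
Side lengths²: AB² = 505, AC² = 55.25, BC² = 297.25.
Since AB² = 505 ≥ 297.25 + 55.25 = 352.5, the angle opposite AB is not acute, so the smallest enclosing circle has AB as diameter.
Centre = midpoint of AB = (-0.5, 1), r² = 505/4 = 126.25.
Area = π·r² = π·126.25 ≈ 396.63.

396.63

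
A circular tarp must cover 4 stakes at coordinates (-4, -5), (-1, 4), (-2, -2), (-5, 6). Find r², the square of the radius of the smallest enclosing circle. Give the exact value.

A smallest enclosing disk is always determined by at most three of the input points on its boundary.
The farthest pair is (-4, -5)–(-5, 6) with squared distance 122. The circle on this segment as diameter has centre (-4.5, 0.5) and r² = 122/4 = 30.5.
Check (-1, 4): distance² to centre = 24.5 ≤ 30.5, so it lies inside.
All remaining points lie in this disk, and no smaller disk contains both endpoints, so this is the minimum enclosing circle.

30.5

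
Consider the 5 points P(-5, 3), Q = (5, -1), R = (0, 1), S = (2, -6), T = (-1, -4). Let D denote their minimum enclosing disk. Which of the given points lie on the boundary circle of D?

A smallest enclosing disk is always determined by at most three of the input points on its boundary.
The minimum enclosing circle is determined by three boundary points: P, Q, S.
Their circumcentre is (-24/31, -29/31) with r² = 32045/961.
The farthest remaining point T is at distance² 9074/961 ≤ 32045/961.
The points at distance exactly r from the centre are P, Q, S — 3 points.

P, Q, S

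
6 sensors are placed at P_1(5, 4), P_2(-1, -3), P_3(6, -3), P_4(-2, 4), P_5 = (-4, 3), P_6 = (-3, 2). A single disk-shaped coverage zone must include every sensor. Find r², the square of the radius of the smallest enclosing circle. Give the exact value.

34

The minimum enclosing circle of a finite set is fixed by two of the points (as a diameter) or three (as a circumcircle).
The farthest pair is P_3–P_5 with squared distance 136. The circle on this segment as diameter has centre (1, 0) and r² = 136/4 = 34.
Check P_1: distance² to centre = 32 ≤ 34, so it lies inside.
All remaining points lie in this disk, and no smaller disk contains both endpoints, so this is the minimum enclosing circle.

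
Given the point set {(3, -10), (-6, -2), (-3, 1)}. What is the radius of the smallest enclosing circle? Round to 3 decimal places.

Call the three points A, B, C in the order given.
Side lengths²: AB² = 145, AC² = 157, BC² = 18.
Since AC² = 157 < 145 + 18 = 163, the triangle is acute, so the smallest enclosing circle is the circumcircle.
Circumcentre = (-11/34, -159/34), r² = 22765/578.
r = √(22765/578) ≈ 6.276.

6.276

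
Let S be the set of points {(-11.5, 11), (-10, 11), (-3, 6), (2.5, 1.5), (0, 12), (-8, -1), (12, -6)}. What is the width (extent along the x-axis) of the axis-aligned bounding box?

max x = 12, min x = -11.5, so width = 23.5.

23.5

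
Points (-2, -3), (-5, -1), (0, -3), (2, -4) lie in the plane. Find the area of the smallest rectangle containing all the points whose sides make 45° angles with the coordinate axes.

In coordinates u = x + y, v = x − y the rectangle is axis-aligned; the map (x,y)→(u,v) scales areas by 2.
u-values: -5, -6, -3, -2; range = -2 − (-6) = 4.
v-values: 1, -4, 3, 6; range = 6 − (-4) = 10.
Area = (4 × 10) / 2 = 20.

20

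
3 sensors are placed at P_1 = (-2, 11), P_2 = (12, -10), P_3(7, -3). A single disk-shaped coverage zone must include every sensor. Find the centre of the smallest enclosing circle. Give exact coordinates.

Side lengths²: P_1P_2² = 637, P_1P_3² = 277, P_2P_3² = 74.
Since P_1P_2² = 637 ≥ 277 + 74 = 351, the angle opposite P_1P_2 is not acute, so the smallest enclosing circle has P_1P_2 as diameter.
Centre = midpoint of P_1P_2 = (5, 0.5), r² = 637/4 = 159.25.
Centre = (5, 0.5).

(5, 0.5)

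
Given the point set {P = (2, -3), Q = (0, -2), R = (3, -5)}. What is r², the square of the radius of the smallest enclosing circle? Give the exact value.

4.5

Side lengths²: PQ² = 5, PR² = 5, QR² = 18.
Since QR² = 18 ≥ 5 + 5 = 10, the angle opposite QR is not acute, so the smallest enclosing circle has QR as diameter.
Centre = midpoint of QR = (1.5, -3.5), r² = 18/4 = 4.5.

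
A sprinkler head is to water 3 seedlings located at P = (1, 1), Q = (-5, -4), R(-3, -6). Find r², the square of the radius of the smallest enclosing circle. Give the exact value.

Side lengths²: PQ² = 61, PR² = 65, QR² = 8.
Since PR² = 65 < 61 + 8 = 69, the triangle is acute, so the smallest enclosing circle is the circumcircle.
Circumcentre = (-29/22, -51/22), r² = 3965/242.

3965/242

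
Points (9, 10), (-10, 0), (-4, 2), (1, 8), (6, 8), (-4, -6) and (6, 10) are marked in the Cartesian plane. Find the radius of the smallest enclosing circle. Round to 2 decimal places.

10.79

A smallest enclosing disk is always determined by at most three of the input points on its boundary.
The minimum enclosing circle is determined by three boundary points: (9, 10), (-10, 0), (-4, -6).
Their circumcentre is (1/58, 233/58) with r² = 195925/1682.
The farthest remaining point (6, 10) is at distance² 120409/1682 ≤ 195925/1682.
r = √(195925/1682) ≈ 10.79.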